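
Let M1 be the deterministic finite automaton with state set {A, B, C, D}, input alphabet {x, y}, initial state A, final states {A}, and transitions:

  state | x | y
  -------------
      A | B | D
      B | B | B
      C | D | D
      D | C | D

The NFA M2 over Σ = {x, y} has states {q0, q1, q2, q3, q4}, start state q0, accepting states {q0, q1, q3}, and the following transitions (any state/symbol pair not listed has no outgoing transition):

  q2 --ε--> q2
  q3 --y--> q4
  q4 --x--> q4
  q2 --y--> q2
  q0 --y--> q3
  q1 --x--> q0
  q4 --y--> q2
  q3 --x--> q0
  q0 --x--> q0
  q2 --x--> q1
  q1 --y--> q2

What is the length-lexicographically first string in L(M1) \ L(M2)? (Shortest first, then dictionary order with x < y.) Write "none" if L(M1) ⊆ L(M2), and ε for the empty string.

none

Exploring the product automaton M1 × M2 from the start pair (A, q0), following both machines on each input symbol, reaches 13 state pairs: (A, q0), (B, q0), (D, q3), (B, q3), (C, q0), (D, q4), (B, q4), (D, q0), (C, q4), (D, q2), (B, q2), (C, q1), (B, q1).
M1 accepts in {A} and M2 accepts in {q0, q1, q3}. The reachable pairs whose M1-component is accepting are (A, q0); in each of them the M2-component is accepting too, so the product for L(M1) \ L(M2) (M1-component accepting, M2-component rejecting) has no reachable accepting pair and the difference is empty.
So every string accepted by M1 is also accepted by M2: L(M1) \ L(M2) = ∅ and there is no such string.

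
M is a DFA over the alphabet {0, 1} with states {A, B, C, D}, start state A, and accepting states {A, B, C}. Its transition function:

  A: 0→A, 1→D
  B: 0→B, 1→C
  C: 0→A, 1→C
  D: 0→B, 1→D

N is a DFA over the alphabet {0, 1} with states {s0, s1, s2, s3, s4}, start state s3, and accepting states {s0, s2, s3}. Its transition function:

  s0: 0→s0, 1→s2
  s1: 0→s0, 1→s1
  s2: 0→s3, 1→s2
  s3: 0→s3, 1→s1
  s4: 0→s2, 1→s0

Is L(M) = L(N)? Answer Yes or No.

Yes

Exploring the product automaton M × N from the start pair (A, s3), following both machines on each input symbol, reaches 4 state pairs: (A, s3), (D, s1), (B, s0), (C, s2).
M accepts in {A, B, C} and N accepts in {s0, s2, s3}. In every reachable pair the two components are either both accepting — (A, s3), (B, s0), (C, s2) — or both non-accepting, so no string is accepted by exactly one of the machines: L(M) \ L(N) and L(N) \ L(M) are both empty.
Hence every string is accepted by M iff it is accepted by N, and the two languages coincide.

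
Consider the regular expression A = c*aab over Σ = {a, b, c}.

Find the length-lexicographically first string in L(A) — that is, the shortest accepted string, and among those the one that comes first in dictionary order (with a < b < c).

aab

By inspection of the expression, no string of length less than 3 matches, and aab is the lexicographically first match of length 3.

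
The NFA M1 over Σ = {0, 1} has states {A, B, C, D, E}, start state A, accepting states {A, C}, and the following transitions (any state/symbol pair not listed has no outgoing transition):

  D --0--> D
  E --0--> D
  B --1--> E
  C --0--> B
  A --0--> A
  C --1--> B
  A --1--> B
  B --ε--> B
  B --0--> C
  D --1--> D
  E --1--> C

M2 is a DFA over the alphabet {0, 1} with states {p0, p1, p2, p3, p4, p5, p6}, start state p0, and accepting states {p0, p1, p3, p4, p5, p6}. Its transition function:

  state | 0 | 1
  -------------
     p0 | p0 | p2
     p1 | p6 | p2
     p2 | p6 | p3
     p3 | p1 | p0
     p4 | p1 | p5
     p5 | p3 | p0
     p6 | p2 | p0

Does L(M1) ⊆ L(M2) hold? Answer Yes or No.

Yes

Exploring the product automaton M1 × M2 from the start pair (A, p0), following both machines on each input symbol, reaches 14 state pairs: (A, p0), (B, p2), (C, p6), (E, p3), (B, p0), (D, p1), (C, p0), (E, p2), (D, p6), (D, p2), (C, p3), (D, p0), (D, p3), (B, p1).
M1 accepts in {A, C} and M2 accepts in {p0, p1, p3, p4, p5, p6}. The reachable pairs whose M1-component is accepting are (A, p0), (C, p6), (C, p0), (C, p3); in each of them the M2-component is accepting too, so the product for L(M1) \ L(M2) (M1-component accepting, M2-component rejecting) has no reachable accepting pair and the difference is empty.
Hence every string in L(M1) is also in L(M2).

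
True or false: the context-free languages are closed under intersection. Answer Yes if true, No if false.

No

{aⁿbⁿcᵐ : m,n≥0} and {aᵐbⁿcⁿ : m,n≥0} are both context-free, but their intersection {aⁿbⁿcⁿ : n≥0} is not (pumping lemma).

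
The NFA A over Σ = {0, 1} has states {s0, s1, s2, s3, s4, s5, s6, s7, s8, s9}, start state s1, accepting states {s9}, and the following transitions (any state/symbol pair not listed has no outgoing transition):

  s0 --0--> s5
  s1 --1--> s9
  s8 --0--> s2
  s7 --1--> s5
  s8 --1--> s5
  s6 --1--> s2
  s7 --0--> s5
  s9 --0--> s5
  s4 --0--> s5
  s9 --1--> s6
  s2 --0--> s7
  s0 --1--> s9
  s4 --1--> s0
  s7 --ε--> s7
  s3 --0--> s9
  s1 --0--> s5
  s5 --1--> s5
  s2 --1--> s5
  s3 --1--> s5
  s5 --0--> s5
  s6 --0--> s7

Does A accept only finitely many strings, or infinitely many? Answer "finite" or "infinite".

The useful states (reachable from s1 and able to reach an accepting state) are {s1, s9}.
Restricted to these states the transition graph has no cycle, so every accepting path has bounded length and L is finite.

finite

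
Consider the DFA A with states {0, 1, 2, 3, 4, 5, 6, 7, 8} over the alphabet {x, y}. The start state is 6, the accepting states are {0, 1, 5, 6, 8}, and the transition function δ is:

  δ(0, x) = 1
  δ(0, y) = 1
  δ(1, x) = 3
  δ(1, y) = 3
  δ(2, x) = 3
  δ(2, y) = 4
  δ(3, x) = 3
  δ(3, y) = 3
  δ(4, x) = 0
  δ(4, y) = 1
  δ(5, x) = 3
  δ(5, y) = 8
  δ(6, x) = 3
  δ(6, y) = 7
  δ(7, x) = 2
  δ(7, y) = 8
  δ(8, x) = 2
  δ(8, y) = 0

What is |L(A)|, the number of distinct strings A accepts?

13

The useful subgraph on states {0, 1, 2, 4, 6, 7, 8} is acyclic, so L(A) is finite; the longest accepting path visits 7 useful states, giving maximum string length 6.
Counting accepting paths from 6 by length: 1 of length 0, 1 of length 2, 1 of length 3, 4 of length 4, 4 of length 5, 2 of length 6. Total 13.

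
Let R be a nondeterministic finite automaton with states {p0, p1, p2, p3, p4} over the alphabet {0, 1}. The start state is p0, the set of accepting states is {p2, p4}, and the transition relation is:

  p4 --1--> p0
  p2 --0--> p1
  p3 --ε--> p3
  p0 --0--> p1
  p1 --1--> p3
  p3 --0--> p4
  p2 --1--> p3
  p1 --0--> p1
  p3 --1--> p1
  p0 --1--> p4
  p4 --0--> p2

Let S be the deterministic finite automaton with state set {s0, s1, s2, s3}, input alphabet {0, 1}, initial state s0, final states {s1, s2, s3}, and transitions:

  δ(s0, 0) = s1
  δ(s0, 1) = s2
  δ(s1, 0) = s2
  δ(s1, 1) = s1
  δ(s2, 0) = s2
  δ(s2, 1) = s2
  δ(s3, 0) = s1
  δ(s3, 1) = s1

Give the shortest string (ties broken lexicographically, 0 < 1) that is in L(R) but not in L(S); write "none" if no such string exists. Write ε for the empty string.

Exploring the product automaton R × S from the start pair (p0, s0), following both machines on each input symbol, reaches 8 state pairs: (p0, s0), (p1, s1), (p4, s2), (p1, s2), (p3, s1), (p2, s2), (p0, s2), (p3, s2).
R accepts in {p2, p4} and S accepts in {s1, s2, s3}. The reachable pairs whose R-component is accepting are (p4, s2), (p2, s2); in each of them the S-component is accepting too, so the product for L(R) \ L(S) (R-component accepting, S-component rejecting) has no reachable accepting pair and the difference is empty.
So every string accepted by R is also accepted by S: L(R) \ L(S) = ∅ and there is no such string.

none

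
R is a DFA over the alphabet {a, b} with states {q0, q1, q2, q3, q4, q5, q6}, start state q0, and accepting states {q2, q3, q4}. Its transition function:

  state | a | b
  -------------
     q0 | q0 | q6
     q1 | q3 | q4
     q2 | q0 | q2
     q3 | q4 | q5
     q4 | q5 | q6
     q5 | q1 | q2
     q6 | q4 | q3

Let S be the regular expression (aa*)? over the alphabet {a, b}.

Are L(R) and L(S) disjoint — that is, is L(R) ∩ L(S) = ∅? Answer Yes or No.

Converting the expression S to a DFA (subset construction, then merging equivalent states) gives the minimal DFA with states {s0, s1}, start state s0, accepting states {s0} and transitions s0: a→s0, b→s1; s1: a→s1, b→s1.
Exploring the product automaton R × S from the start pair (q0, s0), following both machines on each input symbol, reaches 8 state pairs: (q0, s0), (q6, s1), (q4, s1), (q3, s1), (q5, s1), (q1, s1), (q2, s1), (q0, s1).
R accepts in {q2, q3, q4} and S accepts in {s0}; no reachable pair has both components accepting, so no string drives both machines to acceptance simultaneously and L(R) ∩ L(S) = ∅.
So no string is accepted by both, and the intersection is empty.

Yes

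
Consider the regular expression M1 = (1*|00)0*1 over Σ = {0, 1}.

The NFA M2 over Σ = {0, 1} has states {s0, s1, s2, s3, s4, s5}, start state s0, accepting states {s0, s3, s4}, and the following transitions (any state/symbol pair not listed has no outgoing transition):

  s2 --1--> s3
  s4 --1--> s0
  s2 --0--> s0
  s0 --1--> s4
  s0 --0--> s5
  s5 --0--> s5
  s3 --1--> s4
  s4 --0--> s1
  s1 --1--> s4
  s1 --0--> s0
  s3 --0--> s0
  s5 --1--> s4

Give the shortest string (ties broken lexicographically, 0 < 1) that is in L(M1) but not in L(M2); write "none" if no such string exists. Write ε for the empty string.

Converting the expression M1 to a DFA (subset construction, then merging equivalent states) gives the minimal DFA with states {r0, r1, r2, r3, r4}, start state r0, accepting states {r2, r3} and transitions r0: 0→r1, 1→r2; r1: 0→r1, 1→r3; r2: 0→r1, 1→r2; r3: 0→r4, 1→r4; r4: 0→r4, 1→r4.
Exploring the product automaton M1 × M2 from the start pair (r0, s0), following both machines on each input symbol, reaches 11 state pairs: (r0, s0), (r1, s5), (r2, s4), (r3, s4), (r1, s1), (r2, s0), (r4, s1), (r4, s0), (r1, s0), (r4, s4), (r4, s5).
M1 accepts in {r2, r3} and M2 accepts in {s0, s3, s4}. The reachable pairs whose M1-component is accepting are (r2, s4), (r3, s4), (r2, s0); in each of them the M2-component is accepting too, so the product for L(M1) \ L(M2) (M1-component accepting, M2-component rejecting) has no reachable accepting pair and the difference is empty.
So every string accepted by M1 is also accepted by M2: L(M1) \ L(M2) = ∅ and there is no such string.

none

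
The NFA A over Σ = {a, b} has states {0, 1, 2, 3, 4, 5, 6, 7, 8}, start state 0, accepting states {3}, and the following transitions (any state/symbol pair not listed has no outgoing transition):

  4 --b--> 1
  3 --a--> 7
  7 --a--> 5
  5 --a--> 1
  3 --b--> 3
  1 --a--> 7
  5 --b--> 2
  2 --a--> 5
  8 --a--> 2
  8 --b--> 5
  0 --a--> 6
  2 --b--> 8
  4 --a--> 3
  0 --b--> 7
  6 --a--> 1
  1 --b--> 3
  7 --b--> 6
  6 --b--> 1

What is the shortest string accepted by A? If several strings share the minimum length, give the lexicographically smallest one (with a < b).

aab

A breadth-first search from 0 reaches an accepting state first via the path 0 → 6 → 1 → 3 on input aab.
No string of length < 3 is accepted (BFS exhausts all shorter strings without reaching an accepting state), and aab is the lexicographically least accepting string of length 3.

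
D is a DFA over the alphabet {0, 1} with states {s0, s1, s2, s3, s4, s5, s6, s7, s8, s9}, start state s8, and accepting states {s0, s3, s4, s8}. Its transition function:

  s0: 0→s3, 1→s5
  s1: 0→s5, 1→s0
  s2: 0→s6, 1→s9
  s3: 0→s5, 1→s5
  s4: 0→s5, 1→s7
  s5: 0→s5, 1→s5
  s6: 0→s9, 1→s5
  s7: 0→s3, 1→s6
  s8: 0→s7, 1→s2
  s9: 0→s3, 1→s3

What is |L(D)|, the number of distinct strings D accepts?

The useful subgraph on states {s2, s3, s6, s7, s8, s9} is acyclic, so L(D) is finite; the longest accepting path visits 5 useful states, giving maximum string length 4.
Counting accepting paths from s8 by length: 1 of length 0, 1 of length 2, 2 of length 3, 4 of length 4. Total 8.

8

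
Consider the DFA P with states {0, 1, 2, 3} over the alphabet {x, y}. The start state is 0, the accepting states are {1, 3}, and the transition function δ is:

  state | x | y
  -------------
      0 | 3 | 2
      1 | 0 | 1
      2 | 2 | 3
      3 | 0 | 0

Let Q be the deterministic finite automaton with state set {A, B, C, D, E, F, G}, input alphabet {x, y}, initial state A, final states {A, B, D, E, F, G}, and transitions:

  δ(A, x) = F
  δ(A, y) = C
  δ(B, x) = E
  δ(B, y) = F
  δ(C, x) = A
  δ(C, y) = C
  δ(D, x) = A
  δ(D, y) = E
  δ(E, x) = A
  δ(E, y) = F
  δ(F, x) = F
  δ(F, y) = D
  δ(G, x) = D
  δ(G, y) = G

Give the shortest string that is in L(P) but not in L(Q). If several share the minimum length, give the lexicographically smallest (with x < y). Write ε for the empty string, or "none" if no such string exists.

yy

The string yy is accepted by P but not by Q.
No shorter string lies in the difference, and yy is the lexicographically first length-2 string in L(P) \ L(Q).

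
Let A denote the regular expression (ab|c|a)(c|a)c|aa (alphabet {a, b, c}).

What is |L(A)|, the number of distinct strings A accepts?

The expression has no Kleene star, so L(A) is finite. Expanding the alternatives gives {aa, aac, acc, cac, ccc, abac, abcc}.
That is 1 of length 2, 4 of length 3, 2 of length 4: 7 strings in all.

7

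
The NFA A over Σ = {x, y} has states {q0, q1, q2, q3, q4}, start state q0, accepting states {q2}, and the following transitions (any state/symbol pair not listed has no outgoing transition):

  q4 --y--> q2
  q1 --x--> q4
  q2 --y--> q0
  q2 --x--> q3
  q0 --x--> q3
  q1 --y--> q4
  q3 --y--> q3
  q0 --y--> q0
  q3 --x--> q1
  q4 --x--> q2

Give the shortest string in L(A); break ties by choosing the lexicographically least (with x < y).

xxxx

A breadth-first search from q0 reaches an accepting state first via the path q0 → q3 → q1 → q4 → q2 on input xxxx.
No string of length < 4 is accepted (BFS exhausts all shorter strings without reaching an accepting state), and xxxx is the lexicographically least accepting string of length 4.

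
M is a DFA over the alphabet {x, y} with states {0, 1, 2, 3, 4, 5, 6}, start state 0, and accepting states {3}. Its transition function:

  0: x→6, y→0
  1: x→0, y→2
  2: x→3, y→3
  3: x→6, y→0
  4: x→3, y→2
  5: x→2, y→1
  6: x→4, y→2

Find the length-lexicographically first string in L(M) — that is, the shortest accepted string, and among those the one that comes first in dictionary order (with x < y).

A breadth-first search from 0 reaches an accepting state first via the path 0 → 6 → 4 → 3 on input xxx.
No string of length < 3 is accepted (BFS exhausts all shorter strings without reaching an accepting state), and xxx is the lexicographically least accepting string of length 3.

xxx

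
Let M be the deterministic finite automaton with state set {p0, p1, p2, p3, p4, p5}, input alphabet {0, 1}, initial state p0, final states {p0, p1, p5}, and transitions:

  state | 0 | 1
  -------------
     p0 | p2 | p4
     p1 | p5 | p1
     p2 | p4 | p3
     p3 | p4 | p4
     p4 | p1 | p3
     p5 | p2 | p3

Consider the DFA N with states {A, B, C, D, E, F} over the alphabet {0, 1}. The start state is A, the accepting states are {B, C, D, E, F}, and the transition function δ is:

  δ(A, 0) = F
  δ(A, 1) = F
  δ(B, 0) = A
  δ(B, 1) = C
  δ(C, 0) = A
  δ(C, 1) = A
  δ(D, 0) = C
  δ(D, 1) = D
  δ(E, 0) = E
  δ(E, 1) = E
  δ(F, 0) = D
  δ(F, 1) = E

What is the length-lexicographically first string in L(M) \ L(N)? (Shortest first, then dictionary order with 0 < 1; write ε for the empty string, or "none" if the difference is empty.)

ε

The empty string ε is accepted by M but not by N.
Since ε is the unique shortest string, it is the required witness.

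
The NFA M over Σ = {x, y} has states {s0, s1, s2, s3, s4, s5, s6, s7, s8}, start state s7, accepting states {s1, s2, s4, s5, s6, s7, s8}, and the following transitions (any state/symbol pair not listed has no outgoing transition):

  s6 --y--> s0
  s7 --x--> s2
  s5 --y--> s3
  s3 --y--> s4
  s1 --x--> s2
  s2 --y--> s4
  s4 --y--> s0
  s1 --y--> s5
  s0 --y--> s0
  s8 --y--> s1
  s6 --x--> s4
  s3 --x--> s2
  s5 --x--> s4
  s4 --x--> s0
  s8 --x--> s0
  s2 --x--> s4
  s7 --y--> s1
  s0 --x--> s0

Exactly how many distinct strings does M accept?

14

The useful subgraph on states {s1, s2, s3, s4, s5, s7} is acyclic, so L(M) is finite; the longest accepting path visits 6 useful states, giving maximum string length 5.
Counting accepting paths from s7 by length: 1 of length 0, 2 of length 1, 4 of length 2, 3 of length 3, 2 of length 4, 2 of length 5. Total 14.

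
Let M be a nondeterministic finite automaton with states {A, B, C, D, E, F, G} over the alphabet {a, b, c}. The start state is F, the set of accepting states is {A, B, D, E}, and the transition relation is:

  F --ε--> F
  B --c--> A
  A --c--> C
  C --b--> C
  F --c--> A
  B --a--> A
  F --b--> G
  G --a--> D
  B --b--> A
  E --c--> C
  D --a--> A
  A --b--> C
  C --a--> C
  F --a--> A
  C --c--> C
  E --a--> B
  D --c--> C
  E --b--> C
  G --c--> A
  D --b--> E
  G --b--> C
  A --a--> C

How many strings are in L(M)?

10

The useful subgraph on states {A, B, D, E, F, G} is acyclic, so L(M) is finite; the longest accepting path visits 6 useful states, giving maximum string length 5.
Counting accepting paths from F by length: 2 of length 1, 2 of length 2, 2 of length 3, 1 of length 4, 3 of length 5. Total 10.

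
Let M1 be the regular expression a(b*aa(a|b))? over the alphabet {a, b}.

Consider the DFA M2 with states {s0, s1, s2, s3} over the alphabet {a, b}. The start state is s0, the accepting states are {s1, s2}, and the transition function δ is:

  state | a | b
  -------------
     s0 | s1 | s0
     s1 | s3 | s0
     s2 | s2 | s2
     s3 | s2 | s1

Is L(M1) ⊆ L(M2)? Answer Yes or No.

Yes

Converting the expression M1 to a DFA (subset construction, then merging equivalent states) gives the minimal DFA with states {r0, r1, r2, r3, r4, r5, r6}, start state r0, accepting states {r1, r6} and transitions r0: a→r1, b→r2; r1: a→r3, b→r4; r2: a→r2, b→r2; r3: a→r5, b→r2; r4: a→r3, b→r4; r5: a→r6, b→r6; r6: a→r2, b→r2.
Exploring the product automaton M1 × M2 from the start pair (r0, s0), following both machines on each input symbol, reaches 13 state pairs: (r0, s0), (r1, s1), (r2, s0), (r3, s3), (r4, s0), (r2, s1), (r5, s2), (r3, s1), (r2, s3), (r6, s2), (r5, s3), (r2, s2), (r6, s1).
M1 accepts in {r1, r6} and M2 accepts in {s1, s2}. The reachable pairs whose M1-component is accepting are (r1, s1), (r6, s2), (r6, s1); in each of them the M2-component is accepting too, so the product for L(M1) \ L(M2) (M1-component accepting, M2-component rejecting) has no reachable accepting pair and the difference is empty.
Hence every string in L(M1) is also in L(M2).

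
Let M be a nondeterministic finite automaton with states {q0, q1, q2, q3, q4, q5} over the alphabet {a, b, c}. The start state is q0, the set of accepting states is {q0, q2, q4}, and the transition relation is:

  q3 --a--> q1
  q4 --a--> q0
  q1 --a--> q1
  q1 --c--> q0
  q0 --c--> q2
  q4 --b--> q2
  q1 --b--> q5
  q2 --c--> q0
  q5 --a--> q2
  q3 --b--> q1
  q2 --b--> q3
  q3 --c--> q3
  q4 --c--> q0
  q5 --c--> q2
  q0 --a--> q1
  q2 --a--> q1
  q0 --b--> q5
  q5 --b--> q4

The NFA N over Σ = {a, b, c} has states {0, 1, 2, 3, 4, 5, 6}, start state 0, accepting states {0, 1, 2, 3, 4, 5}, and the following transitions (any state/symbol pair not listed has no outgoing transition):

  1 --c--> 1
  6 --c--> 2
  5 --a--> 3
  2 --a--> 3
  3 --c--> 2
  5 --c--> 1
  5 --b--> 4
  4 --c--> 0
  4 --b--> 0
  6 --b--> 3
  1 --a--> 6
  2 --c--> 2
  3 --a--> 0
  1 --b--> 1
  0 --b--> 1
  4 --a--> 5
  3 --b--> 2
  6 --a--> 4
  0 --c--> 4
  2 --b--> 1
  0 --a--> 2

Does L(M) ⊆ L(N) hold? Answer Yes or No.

No

The string ba is in L(M) but not in L(N).
So L(M) ⊄ L(N).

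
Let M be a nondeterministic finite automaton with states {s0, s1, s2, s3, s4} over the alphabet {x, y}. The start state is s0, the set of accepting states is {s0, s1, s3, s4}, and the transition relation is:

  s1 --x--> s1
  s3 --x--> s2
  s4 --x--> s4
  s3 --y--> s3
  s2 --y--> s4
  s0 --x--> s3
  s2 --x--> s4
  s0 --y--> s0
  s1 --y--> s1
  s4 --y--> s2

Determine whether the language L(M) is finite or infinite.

infinite

State s0 is reachable from the start and can reach an accepting state, and it lies on the cycle s0 → s0.
Traversing that cycle any number of times yields accepted strings of unbounded length, so the language is infinite.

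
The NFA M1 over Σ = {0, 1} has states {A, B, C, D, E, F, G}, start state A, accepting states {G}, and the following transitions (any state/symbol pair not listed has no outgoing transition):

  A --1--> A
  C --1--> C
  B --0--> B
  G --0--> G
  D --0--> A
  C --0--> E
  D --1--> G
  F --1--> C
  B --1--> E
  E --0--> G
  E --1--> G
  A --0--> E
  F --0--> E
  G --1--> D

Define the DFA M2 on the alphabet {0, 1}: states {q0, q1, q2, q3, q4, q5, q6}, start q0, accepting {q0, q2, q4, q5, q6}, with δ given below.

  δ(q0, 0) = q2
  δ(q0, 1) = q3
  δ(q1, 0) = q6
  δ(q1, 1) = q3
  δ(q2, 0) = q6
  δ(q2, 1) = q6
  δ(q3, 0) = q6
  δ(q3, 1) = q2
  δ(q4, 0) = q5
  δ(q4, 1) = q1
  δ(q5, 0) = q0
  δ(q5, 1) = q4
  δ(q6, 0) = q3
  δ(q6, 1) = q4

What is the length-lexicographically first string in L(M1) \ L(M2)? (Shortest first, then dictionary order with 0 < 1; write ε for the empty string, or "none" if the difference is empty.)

The string 000 is accepted by M1 but not by M2.
No shorter string lies in the difference, and 000 is the lexicographically first length-3 string in L(M1) \ L(M2).

000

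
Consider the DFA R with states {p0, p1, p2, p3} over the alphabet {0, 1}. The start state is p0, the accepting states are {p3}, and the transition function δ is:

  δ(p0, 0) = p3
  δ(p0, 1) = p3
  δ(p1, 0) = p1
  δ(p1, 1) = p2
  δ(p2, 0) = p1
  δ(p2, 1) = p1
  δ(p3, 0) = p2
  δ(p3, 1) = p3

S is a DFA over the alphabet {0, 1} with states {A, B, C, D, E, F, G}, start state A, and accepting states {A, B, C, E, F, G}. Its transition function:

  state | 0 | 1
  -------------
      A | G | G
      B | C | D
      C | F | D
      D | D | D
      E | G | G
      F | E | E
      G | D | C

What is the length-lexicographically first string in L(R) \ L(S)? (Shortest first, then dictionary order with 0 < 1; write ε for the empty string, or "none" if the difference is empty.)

011

The string 011 is accepted by R but not by S.
No shorter string lies in the difference, and 011 is the lexicographically first length-3 string in L(R) \ L(S).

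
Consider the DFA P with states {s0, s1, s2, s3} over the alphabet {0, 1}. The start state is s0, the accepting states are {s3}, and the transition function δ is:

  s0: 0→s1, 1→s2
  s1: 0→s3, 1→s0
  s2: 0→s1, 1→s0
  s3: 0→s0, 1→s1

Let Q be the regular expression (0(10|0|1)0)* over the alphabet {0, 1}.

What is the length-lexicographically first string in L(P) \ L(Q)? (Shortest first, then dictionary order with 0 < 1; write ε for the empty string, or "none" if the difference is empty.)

00

The string 00 is accepted by P but not by Q.
No shorter string lies in the difference, and 00 is the lexicographically first length-2 string in L(P) \ L(Q).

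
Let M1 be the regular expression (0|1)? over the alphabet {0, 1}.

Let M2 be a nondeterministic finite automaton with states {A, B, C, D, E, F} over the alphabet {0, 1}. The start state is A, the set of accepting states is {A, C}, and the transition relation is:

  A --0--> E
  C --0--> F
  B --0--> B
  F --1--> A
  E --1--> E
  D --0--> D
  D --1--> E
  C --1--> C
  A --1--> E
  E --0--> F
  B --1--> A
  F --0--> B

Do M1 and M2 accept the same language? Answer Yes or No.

The string 0 is accepted by M1 but rejected by M2.
So L(M1) ≠ L(M2).

No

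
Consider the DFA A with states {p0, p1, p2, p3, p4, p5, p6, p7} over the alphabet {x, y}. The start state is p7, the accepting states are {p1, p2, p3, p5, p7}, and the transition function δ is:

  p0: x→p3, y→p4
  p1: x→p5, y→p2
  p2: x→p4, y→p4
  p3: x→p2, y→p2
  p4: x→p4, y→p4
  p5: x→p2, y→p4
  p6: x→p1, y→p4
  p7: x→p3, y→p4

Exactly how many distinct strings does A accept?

The useful subgraph on states {p2, p3, p7} is acyclic, so L(A) is finite; the longest accepting path visits 3 useful states, giving maximum string length 2.
Counting accepting paths from p7 by length: 1 of length 0, 1 of length 1, 2 of length 2. Total 4.

4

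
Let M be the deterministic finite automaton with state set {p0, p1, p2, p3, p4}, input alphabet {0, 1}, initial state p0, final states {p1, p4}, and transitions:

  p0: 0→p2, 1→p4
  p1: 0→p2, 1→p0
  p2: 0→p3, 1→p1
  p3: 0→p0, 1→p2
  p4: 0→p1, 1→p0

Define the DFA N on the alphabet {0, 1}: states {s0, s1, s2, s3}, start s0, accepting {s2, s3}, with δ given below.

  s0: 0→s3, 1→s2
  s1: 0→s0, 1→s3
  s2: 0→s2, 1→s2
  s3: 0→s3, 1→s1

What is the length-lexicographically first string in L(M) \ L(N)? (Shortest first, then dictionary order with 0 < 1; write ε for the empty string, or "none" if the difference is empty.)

01

The string 01 is accepted by M but not by N.
No shorter string lies in the difference, and 01 is the lexicographically first length-2 string in L(M) \ L(N).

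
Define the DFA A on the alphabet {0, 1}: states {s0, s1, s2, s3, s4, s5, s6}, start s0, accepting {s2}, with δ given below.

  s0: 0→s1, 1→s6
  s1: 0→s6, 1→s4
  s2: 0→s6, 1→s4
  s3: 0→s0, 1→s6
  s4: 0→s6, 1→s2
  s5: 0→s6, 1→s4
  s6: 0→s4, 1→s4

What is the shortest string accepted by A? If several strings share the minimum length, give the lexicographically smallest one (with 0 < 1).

011

A breadth-first search from s0 reaches an accepting state first via the path s0 → s1 → s4 → s2 on input 011.
No string of length < 3 is accepted (BFS exhausts all shorter strings without reaching an accepting state), and 011 is the lexicographically least accepting string of length 3.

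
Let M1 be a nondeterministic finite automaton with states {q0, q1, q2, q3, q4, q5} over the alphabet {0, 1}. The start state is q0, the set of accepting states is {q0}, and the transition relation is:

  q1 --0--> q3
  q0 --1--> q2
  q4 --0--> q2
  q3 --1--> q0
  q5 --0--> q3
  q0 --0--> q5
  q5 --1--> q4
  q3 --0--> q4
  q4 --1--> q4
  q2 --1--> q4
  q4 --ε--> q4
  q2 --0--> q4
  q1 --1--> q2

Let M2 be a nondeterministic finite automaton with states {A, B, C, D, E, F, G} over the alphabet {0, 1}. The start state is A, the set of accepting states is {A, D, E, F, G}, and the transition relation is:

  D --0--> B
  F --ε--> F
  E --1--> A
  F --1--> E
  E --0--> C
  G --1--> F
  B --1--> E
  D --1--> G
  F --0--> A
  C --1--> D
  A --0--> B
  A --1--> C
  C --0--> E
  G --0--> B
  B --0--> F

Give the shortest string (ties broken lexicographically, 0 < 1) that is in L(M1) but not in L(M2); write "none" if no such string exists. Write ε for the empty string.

Exploring the product automaton M1 × M2 from the start pair (q0, A), following both machines on each input symbol, reaches 18 state pairs: (q0, A), (q5, B), (q2, C), (q3, F), (q4, E), (q4, D), (q4, A), (q0, E), (q2, B), (q4, G), (q4, C), (q5, C), (q2, A), (q4, F), (q2, E), (q3, E), (q4, B), (q2, F).
M1 accepts in {q0} and M2 accepts in {A, D, E, F, G}. The reachable pairs whose M1-component is accepting are (q0, A), (q0, E); in each of them the M2-component is accepting too, so the product for L(M1) \ L(M2) (M1-component accepting, M2-component rejecting) has no reachable accepting pair and the difference is empty.
So every string accepted by M1 is also accepted by M2: L(M1) \ L(M2) = ∅ and there is no such string.

none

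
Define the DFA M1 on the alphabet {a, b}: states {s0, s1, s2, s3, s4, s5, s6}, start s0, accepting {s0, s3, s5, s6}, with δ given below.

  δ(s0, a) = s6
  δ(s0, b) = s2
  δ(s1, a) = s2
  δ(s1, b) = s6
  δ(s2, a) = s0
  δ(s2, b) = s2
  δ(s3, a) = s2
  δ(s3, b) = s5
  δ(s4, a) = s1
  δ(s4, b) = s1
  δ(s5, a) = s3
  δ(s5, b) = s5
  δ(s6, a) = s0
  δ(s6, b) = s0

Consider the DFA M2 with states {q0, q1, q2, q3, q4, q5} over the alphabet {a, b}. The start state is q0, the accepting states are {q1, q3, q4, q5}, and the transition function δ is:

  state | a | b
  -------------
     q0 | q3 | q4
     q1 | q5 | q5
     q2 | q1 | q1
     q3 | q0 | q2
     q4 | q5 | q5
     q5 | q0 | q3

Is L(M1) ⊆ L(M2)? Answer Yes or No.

No

The empty string ε is in L(M1) but not in L(M2).
So L(M1) ⊄ L(M2).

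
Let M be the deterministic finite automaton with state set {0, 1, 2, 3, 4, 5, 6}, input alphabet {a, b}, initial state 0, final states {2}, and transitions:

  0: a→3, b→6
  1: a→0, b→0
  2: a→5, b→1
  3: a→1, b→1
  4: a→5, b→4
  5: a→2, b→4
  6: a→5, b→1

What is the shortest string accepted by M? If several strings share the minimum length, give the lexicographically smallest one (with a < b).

A breadth-first search from 0 reaches an accepting state first via the path 0 → 6 → 5 → 2 on input baa.
No string of length < 3 is accepted (BFS exhausts all shorter strings without reaching an accepting state), and baa is the lexicographically least accepting string of length 3.

baa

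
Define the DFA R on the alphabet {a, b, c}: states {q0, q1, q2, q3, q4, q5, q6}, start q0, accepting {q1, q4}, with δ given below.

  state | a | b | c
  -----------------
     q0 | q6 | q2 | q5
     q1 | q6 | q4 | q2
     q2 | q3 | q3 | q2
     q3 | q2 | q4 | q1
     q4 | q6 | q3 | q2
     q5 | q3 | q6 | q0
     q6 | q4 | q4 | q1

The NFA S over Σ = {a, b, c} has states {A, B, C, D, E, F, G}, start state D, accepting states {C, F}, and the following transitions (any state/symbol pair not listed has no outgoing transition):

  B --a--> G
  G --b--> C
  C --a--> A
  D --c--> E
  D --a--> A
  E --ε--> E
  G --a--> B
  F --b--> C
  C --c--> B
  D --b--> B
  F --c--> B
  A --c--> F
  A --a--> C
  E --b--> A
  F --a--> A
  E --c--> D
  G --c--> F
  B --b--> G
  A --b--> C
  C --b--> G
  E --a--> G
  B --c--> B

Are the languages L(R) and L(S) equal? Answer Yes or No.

Yes

Exploring the product automaton R × S from the start pair (q0, D), following both machines on each input symbol, reaches 7 state pairs: (q0, D), (q6, A), (q2, B), (q5, E), (q4, C), (q1, F), (q3, G).
R accepts in {q1, q4} and S accepts in {C, F}. In every reachable pair the two components are either both accepting — (q4, C), (q1, F) — or both non-accepting, so no string is accepted by exactly one of the machines: L(R) \ L(S) and L(S) \ L(R) are both empty.
Hence every string is accepted by R iff it is accepted by S, and the two languages coincide.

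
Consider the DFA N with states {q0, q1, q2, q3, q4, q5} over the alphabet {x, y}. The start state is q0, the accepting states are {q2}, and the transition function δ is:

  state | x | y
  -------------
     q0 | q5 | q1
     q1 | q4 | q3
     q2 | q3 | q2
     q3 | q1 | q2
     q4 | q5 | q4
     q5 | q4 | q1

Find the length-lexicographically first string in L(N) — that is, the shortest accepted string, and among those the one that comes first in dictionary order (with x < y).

A breadth-first search from q0 reaches an accepting state first via the path q0 → q1 → q3 → q2 on input yyy.
No string of length < 3 is accepted (BFS exhausts all shorter strings without reaching an accepting state), and yyy is the lexicographically least accepting string of length 3.

yyy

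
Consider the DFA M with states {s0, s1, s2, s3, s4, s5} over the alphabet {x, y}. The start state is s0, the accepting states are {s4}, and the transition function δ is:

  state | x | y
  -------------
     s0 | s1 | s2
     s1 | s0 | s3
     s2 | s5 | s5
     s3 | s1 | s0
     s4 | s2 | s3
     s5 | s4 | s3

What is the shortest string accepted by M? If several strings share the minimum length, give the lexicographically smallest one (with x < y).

yxx

A breadth-first search from s0 reaches an accepting state first via the path s0 → s2 → s5 → s4 on input yxx.
No string of length < 3 is accepted (BFS exhausts all shorter strings without reaching an accepting state), and yxx is the lexicographically least accepting string of length 3.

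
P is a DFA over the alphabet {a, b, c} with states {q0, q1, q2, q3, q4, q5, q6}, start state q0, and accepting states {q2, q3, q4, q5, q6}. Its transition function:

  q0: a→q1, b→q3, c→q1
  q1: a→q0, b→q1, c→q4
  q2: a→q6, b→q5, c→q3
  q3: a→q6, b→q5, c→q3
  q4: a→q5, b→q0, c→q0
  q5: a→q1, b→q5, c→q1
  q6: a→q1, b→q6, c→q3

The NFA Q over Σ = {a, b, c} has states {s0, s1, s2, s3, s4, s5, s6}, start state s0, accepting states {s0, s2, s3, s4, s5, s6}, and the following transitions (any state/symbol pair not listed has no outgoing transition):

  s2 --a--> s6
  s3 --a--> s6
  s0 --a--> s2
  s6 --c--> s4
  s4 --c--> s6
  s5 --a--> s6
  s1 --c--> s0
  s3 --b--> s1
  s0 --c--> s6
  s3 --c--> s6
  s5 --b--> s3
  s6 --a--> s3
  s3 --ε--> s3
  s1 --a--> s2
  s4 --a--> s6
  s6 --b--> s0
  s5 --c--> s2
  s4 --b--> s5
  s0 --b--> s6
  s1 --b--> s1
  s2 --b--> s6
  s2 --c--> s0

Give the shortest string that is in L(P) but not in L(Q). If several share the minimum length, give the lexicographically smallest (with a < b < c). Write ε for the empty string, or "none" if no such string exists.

The string bab is accepted by P but not by Q.
No shorter string lies in the difference, and bab is the lexicographically first length-3 string in L(P) \ L(Q).

bab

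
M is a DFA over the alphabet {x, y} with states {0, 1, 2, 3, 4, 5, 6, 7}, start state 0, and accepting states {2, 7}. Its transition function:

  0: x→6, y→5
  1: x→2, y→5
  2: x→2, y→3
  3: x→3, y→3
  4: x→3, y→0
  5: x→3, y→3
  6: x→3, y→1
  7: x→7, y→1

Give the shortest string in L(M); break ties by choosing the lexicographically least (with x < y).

A breadth-first search from 0 reaches an accepting state first via the path 0 → 6 → 1 → 2 on input xyx.
No string of length < 3 is accepted (BFS exhausts all shorter strings without reaching an accepting state), and xyx is the lexicographically least accepting string of length 3.

xyx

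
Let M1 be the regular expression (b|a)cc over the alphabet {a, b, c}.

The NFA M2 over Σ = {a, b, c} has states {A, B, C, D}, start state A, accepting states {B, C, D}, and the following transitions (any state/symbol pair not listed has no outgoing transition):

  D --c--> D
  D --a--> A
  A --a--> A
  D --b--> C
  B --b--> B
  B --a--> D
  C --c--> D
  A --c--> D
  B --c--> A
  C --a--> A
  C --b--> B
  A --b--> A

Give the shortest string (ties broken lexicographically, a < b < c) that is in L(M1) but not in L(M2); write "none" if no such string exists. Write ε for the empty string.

none

Converting the expression M1 to a DFA (subset construction, then merging equivalent states) gives the minimal DFA with states {r0, r1, r2, r3, r4}, start state r0, accepting states {r4} and transitions r0: a→r1, b→r1, c→r2; r1: a→r2, b→r2, c→r3; r2: a→r2, b→r2, c→r2; r3: a→r2, b→r2, c→r4; r4: a→r2, b→r2, c→r2.
Exploring the product automaton M1 × M2 from the start pair (r0, A), following both machines on each input symbol, reaches 8 state pairs: (r0, A), (r1, A), (r2, D), (r2, A), (r3, D), (r2, C), (r4, D), (r2, B).
M1 accepts in {r4} and M2 accepts in {B, C, D}. The reachable pairs whose M1-component is accepting are (r4, D); in each of them the M2-component is accepting too, so the product for L(M1) \ L(M2) (M1-component accepting, M2-component rejecting) has no reachable accepting pair and the difference is empty.
So every string accepted by M1 is also accepted by M2: L(M1) \ L(M2) = ∅ and there is no such string.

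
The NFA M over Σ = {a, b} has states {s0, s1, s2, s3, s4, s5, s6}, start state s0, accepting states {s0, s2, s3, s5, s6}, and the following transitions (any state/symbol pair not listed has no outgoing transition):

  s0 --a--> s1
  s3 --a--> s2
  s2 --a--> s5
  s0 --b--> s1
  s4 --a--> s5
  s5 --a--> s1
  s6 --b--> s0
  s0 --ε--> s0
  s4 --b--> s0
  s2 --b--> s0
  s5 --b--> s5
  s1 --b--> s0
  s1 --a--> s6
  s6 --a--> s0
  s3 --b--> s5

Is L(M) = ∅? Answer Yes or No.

The empty string ε is accepted: the run s0 ends in the accepting state s0.
Since at least one string is accepted, L(M) is not empty.

No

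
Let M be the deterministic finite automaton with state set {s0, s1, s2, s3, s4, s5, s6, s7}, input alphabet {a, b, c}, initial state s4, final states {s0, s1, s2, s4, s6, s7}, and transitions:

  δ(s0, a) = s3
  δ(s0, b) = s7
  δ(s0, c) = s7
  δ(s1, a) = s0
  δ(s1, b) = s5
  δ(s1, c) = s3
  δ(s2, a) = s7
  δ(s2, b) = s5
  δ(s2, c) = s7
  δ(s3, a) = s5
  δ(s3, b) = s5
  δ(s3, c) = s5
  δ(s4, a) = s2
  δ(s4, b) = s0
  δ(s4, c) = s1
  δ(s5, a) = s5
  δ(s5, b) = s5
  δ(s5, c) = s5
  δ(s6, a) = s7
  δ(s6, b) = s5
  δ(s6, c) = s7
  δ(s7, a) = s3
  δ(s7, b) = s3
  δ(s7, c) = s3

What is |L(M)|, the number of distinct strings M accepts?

11

The useful subgraph on states {s0, s1, s2, s4, s7} is acyclic, so L(M) is finite; the longest accepting path visits 4 useful states, giving maximum string length 3.
Counting accepting paths from s4 by length: 1 of length 0, 3 of length 1, 5 of length 2, 2 of length 3. Total 11.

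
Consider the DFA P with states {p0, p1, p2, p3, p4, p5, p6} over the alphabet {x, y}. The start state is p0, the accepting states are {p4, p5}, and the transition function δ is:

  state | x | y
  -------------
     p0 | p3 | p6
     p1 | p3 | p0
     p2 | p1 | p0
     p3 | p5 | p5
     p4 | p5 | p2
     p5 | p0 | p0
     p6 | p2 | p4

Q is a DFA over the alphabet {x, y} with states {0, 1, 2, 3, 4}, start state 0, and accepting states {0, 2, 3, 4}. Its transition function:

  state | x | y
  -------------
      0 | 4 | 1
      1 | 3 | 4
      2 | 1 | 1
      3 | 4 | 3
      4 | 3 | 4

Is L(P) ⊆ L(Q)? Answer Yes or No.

Exploring the product automaton P × Q from the start pair (p0, 0), following both machines on each input symbol, reaches 16 state pairs: (p0, 0), (p3, 4), (p6, 1), (p5, 3), (p5, 4), (p2, 3), (p4, 4), (p0, 4), (p0, 3), (p1, 4), (p2, 4), (p3, 3), (p6, 4), (p6, 3), (p1, 3), (p4, 3).
P accepts in {p4, p5} and Q accepts in {0, 2, 3, 4}. The reachable pairs whose P-component is accepting are (p5, 3), (p5, 4), (p4, 4), (p4, 3); in each of them the Q-component is accepting too, so the product for L(P) \ L(Q) (P-component accepting, Q-component rejecting) has no reachable accepting pair and the difference is empty.
Hence every string in L(P) is also in L(Q).

Yes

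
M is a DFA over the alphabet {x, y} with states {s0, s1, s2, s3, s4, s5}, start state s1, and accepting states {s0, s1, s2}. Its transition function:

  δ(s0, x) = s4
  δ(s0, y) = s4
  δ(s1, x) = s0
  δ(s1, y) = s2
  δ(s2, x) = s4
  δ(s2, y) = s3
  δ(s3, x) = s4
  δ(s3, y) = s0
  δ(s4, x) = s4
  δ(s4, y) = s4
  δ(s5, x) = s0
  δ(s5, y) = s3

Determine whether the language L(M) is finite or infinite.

finite

The useful states (reachable from s1 and able to reach an accepting state) are {s0, s1, s2, s3}.
Restricted to these states the transition graph has no cycle, so every accepting path has bounded length and L is finite.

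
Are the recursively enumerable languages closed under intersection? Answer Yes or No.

Run the recogniser for L₁; if it accepts, run the recogniser for L₂ and accept if that accepts too. If either runs forever the input is never accepted, which is all a recogniser needs.
So the recursively enumerable languages are closed under intersection.

Yes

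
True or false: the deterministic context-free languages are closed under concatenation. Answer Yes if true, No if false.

No

Take L₁ = {ε, c} (finite, hence regular and DCFL) and L₂ = {c aⁿbⁿ : n≥0} ∪ {cc aⁿb²ⁿ : n≥0} (a DCFL: the number of leading c's tells the DPDA whether to pop one stack symbol per b or per two b's). Then L₁L₂ ∩ cca⁺b* = {cc aⁿbⁿ : n≥1} ∪ {cc aⁿb²ⁿ : n≥1}. If L₁L₂ were a DCFL, so would be this intersection with a regular set, and a DPDA for it started from its configuration after reading cc would accept {aⁿbⁿ : n≥1} ∪ {aⁿb²ⁿ : n≥1}, which no deterministic PDA accepts (a DPDA for it would have a single run on aⁿb²ⁿ, accepting after the prefix aⁿbⁿ and accepting again after n more b's; an ordinary PDA that simulates it on a's and b's and, at any moment when it is accepting, may switch to reading only a fresh letter d while feeding each d to the simulation as a b, would accept aⁱbʲdᵏ (k≥1) exactly when both aⁱbʲ and aⁱbʲ⁺ᵏ are in the language, i.e. its language intersected with the regular set a*b*d⁺ would be exactly {aⁿbⁿdⁿ : n≥1} — impossible, since context-free languages are closed under intersection with regular sets and {aⁿbⁿdⁿ} is not context-free). Hence L₁L₂ is not a DCFL.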